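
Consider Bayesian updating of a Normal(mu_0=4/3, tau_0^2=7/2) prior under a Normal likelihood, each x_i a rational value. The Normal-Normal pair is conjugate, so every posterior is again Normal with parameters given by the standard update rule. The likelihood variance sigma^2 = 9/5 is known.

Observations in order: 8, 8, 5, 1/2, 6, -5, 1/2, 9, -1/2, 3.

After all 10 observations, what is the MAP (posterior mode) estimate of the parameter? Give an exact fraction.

obs 1: x=8 → posterior Normal(304/53, 63/53)
obs 2: x=8 → posterior Normal(73/11, 63/88)
obs 3: x=5 → posterior Normal(253/41, 21/41)
obs 4: x=1/2 → posterior Normal(1553/316, 63/158)
obs 5: x=6 → posterior Normal(1973/386, 63/193)
obs 6: x=-5 → posterior Normal(541/152, 21/76)
obs 7: x=1/2 → posterior Normal(829/263, 63/263)
obs 8: x=9 → posterior Normal(572/149, 63/298)
obs 9: x=-1/2 → posterior Normal(751/222, 7/37)
obs 10: x=3 → posterior Normal(2463/736, 63/368)

2463/736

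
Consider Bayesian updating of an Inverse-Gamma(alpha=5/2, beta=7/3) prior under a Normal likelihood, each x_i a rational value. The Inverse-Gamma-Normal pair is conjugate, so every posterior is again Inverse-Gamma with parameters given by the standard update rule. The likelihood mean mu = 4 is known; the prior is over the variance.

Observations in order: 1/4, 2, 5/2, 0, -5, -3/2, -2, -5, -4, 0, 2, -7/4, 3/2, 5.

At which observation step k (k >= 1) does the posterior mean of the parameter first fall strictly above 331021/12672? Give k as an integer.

k = 9

obs 1: x=1/4 → posterior Inverse-Gamma(3, 899/96)
obs 2: x=2 → posterior Inverse-Gamma(7/2, 1091/96)
obs 3: x=5/2 → posterior Inverse-Gamma(4, 1199/96)
obs 4: x=0 → posterior Inverse-Gamma(9/2, 1967/96)
obs 5: x=-5 → posterior Inverse-Gamma(5, 5855/96)
obs 6: x=-3/2 → posterior Inverse-Gamma(11/2, 7307/96)
obs 7: x=-2 → posterior Inverse-Gamma(6, 9035/96)
obs 8: x=-5 → posterior Inverse-Gamma(13/2, 12923/96)
obs 9: x=-4 → posterior Inverse-Gamma(7, 15995/96)
obs 10: x=0 → posterior Inverse-Gamma(15/2, 16763/96)
obs 11: x=2 → posterior Inverse-Gamma(8, 16955/96)
obs 12: x=-7/4 → posterior Inverse-Gamma(17/2, 9271/48)
obs 13: x=3/2 → posterior Inverse-Gamma(9, 9421/48)
obs 14: x=5 → posterior Inverse-Gamma(19/2, 9445/48)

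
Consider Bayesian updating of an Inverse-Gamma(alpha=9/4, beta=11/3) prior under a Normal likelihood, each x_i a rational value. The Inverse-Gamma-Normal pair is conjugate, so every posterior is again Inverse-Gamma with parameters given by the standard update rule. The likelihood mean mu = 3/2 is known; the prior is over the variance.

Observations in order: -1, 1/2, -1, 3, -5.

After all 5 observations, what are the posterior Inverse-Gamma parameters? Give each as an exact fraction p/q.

alpha=19/4, beta=98/3

obs 1: x=-1 → posterior Inverse-Gamma(11/4, 163/24)
obs 2: x=1/2 → posterior Inverse-Gamma(13/4, 175/24)
obs 3: x=-1 → posterior Inverse-Gamma(15/4, 125/12)
obs 4: x=3 → posterior Inverse-Gamma(17/4, 277/24)
obs 5: x=-5 → posterior Inverse-Gamma(19/4, 98/3)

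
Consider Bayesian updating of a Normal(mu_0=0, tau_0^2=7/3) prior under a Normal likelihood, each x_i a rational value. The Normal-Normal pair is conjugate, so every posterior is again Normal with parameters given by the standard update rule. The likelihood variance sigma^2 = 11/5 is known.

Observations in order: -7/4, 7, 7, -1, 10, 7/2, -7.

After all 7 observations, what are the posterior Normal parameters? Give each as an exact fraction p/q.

obs 1: x=-7/4 → posterior Normal(-245/272, 77/68)
obs 2: x=7 → posterior Normal(735/412, 77/103)
obs 3: x=7 → posterior Normal(1715/552, 77/138)
obs 4: x=-1 → posterior Normal(1575/692, 77/173)
obs 5: x=10 → posterior Normal(2975/832, 77/208)
obs 6: x=7/2 → posterior Normal(385/108, 77/243)
obs 7: x=-7 → posterior Normal(2485/1112, 77/278)

mu_0=2485/1112, tau_0^2=77/278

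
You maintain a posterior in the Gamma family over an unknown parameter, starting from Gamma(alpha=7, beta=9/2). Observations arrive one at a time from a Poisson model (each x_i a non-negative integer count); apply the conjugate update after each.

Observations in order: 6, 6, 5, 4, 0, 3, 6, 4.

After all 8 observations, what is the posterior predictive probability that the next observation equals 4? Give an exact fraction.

obs 1: x=6 → posterior Gamma(13, 11/2)
obs 2: x=6 → posterior Gamma(19, 13/2)
obs 3: x=5 → posterior Gamma(24, 15/2)
obs 4: x=4 → posterior Gamma(28, 17/2)
obs 5: x=0 → posterior Gamma(28, 19/2)
obs 6: x=3 → posterior Gamma(31, 21/2)
obs 7: x=6 → posterior Gamma(37, 23/2)
obs 8: x=4 → posterior Gamma(41, 25/2)

4491623813387442395658744054287581093376502394676208496093750000/25785133671514281396116148947909178321838248752307264505595053707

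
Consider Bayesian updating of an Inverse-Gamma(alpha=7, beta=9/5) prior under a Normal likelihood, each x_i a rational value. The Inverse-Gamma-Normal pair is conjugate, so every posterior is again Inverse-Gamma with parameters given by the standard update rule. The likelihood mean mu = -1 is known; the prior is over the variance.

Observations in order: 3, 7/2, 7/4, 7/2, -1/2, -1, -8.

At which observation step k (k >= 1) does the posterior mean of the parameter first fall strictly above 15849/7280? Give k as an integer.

obs 1: x=3 → posterior Inverse-Gamma(15/2, 49/5)
obs 2: x=7/2 → posterior Inverse-Gamma(8, 797/40)
obs 3: x=7/4 → posterior Inverse-Gamma(17/2, 3793/160)
obs 4: x=7/2 → posterior Inverse-Gamma(9, 5413/160)
obs 5: x=-1/2 → posterior Inverse-Gamma(19/2, 5433/160)
obs 6: x=-1 → posterior Inverse-Gamma(10, 5433/160)
obs 7: x=-8 → posterior Inverse-Gamma(21/2, 9353/160)

k = 2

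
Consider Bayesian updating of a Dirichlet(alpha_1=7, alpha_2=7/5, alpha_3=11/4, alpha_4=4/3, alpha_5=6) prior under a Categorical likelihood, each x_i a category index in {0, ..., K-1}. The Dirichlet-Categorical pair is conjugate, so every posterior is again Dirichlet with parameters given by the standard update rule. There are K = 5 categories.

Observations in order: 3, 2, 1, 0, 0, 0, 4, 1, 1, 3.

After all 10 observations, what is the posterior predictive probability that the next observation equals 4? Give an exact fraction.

obs 1: x=3 → posterior Dirichlet(7, 7/5, 11/4, 7/3, 6)
obs 2: x=2 → posterior Dirichlet(7, 7/5, 15/4, 7/3, 6)
obs 3: x=1 → posterior Dirichlet(7, 12/5, 15/4, 7/3, 6)
obs 4: x=0 → posterior Dirichlet(8, 12/5, 15/4, 7/3, 6)
obs 5: x=0 → posterior Dirichlet(9, 12/5, 15/4, 7/3, 6)
obs 6: x=0 → posterior Dirichlet(10, 12/5, 15/4, 7/3, 6)
obs 7: x=4 → posterior Dirichlet(10, 12/5, 15/4, 7/3, 7)
obs 8: x=1 → posterior Dirichlet(10, 17/5, 15/4, 7/3, 7)
obs 9: x=1 → posterior Dirichlet(10, 22/5, 15/4, 7/3, 7)
obs 10: x=3 → posterior Dirichlet(10, 22/5, 15/4, 10/3, 7)

420/1709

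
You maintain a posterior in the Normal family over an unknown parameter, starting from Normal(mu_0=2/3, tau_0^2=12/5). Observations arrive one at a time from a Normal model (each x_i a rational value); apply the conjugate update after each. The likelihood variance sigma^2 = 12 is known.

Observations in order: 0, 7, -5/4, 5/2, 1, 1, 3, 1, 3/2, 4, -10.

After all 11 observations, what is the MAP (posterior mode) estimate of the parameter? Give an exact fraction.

157/192

obs 1: x=0 → posterior Normal(5/9, 2)
obs 2: x=7 → posterior Normal(31/21, 12/7)
obs 3: x=-5/4 → posterior Normal(109/96, 3/2)
obs 4: x=5/2 → posterior Normal(139/108, 4/3)
obs 5: x=1 → posterior Normal(151/120, 6/5)
obs 6: x=1 → posterior Normal(163/132, 12/11)
obs 7: x=3 → posterior Normal(199/144, 1)
obs 8: x=1 → posterior Normal(211/156, 12/13)
obs 9: x=3/2 → posterior Normal(229/168, 6/7)
obs 10: x=4 → posterior Normal(277/180, 4/5)
obs 11: x=-10 → posterior Normal(157/192, 3/4)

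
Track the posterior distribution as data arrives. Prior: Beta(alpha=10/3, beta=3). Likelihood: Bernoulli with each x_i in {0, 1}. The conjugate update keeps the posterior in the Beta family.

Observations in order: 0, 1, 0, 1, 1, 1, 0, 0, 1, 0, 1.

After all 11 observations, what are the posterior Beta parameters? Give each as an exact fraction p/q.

alpha=28/3, beta=8

obs 1: x=0 → posterior Beta(10/3, 4)
obs 2: x=1 → posterior Beta(13/3, 4)
obs 3: x=0 → posterior Beta(13/3, 5)
obs 4: x=1 → posterior Beta(16/3, 5)
obs 5: x=1 → posterior Beta(19/3, 5)
obs 6: x=1 → posterior Beta(22/3, 5)
obs 7: x=0 → posterior Beta(22/3, 6)
obs 8: x=0 → posterior Beta(22/3, 7)
obs 9: x=1 → posterior Beta(25/3, 7)
obs 10: x=0 → posterior Beta(25/3, 8)
obs 11: x=1 → posterior Beta(28/3, 8)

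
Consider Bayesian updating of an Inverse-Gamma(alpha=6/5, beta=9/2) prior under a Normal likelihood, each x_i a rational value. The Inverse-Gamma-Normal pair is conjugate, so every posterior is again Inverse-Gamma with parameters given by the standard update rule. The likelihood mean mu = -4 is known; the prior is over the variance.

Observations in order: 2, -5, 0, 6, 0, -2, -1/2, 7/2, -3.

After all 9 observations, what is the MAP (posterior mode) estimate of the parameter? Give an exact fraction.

obs 1: x=2 → posterior Inverse-Gamma(17/10, 45/2)
obs 2: x=-5 → posterior Inverse-Gamma(11/5, 23)
obs 3: x=0 → posterior Inverse-Gamma(27/10, 31)
obs 4: x=6 → posterior Inverse-Gamma(16/5, 81)
obs 5: x=0 → posterior Inverse-Gamma(37/10, 89)
obs 6: x=-2 → posterior Inverse-Gamma(21/5, 91)
obs 7: x=-1/2 → posterior Inverse-Gamma(47/10, 777/8)
obs 8: x=7/2 → posterior Inverse-Gamma(26/5, 501/4)
obs 9: x=-3 → posterior Inverse-Gamma(57/10, 503/4)

2515/134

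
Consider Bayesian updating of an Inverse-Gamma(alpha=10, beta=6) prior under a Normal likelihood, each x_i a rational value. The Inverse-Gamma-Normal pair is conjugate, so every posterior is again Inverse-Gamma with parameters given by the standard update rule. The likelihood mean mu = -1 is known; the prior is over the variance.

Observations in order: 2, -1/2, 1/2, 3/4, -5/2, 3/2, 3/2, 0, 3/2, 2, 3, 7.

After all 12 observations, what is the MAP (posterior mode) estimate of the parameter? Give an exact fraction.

2201/544

obs 1: x=2 → posterior Inverse-Gamma(21/2, 21/2)
obs 2: x=-1/2 → posterior Inverse-Gamma(11, 85/8)
obs 3: x=1/2 → posterior Inverse-Gamma(23/2, 47/4)
obs 4: x=3/4 → posterior Inverse-Gamma(12, 425/32)
obs 5: x=-5/2 → posterior Inverse-Gamma(25/2, 461/32)
obs 6: x=3/2 → posterior Inverse-Gamma(13, 561/32)
obs 7: x=3/2 → posterior Inverse-Gamma(27/2, 661/32)
obs 8: x=0 → posterior Inverse-Gamma(14, 677/32)
obs 9: x=3/2 → posterior Inverse-Gamma(29/2, 777/32)
obs 10: x=2 → posterior Inverse-Gamma(15, 921/32)
obs 11: x=3 → posterior Inverse-Gamma(31/2, 1177/32)
obs 12: x=7 → posterior Inverse-Gamma(16, 2201/32)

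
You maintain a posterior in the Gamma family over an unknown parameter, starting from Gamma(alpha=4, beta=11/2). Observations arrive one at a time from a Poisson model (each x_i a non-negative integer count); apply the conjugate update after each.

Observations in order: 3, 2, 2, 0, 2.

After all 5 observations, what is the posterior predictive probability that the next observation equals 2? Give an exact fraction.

56227945497039483804/266635235464391245607

obs 1: x=3 → posterior Gamma(7, 13/2)
obs 2: x=2 → posterior Gamma(9, 15/2)
obs 3: x=2 → posterior Gamma(11, 17/2)
obs 4: x=0 → posterior Gamma(11, 19/2)
obs 5: x=2 → posterior Gamma(13, 21/2)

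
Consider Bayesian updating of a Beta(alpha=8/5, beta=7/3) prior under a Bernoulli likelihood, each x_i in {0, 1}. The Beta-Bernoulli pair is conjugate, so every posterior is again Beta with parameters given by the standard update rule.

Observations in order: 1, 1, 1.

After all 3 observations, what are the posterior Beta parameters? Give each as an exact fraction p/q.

alpha=23/5, beta=7/3

obs 1: x=1 → posterior Beta(13/5, 7/3)
obs 2: x=1 → posterior Beta(18/5, 7/3)
obs 3: x=1 → posterior Beta(23/5, 7/3)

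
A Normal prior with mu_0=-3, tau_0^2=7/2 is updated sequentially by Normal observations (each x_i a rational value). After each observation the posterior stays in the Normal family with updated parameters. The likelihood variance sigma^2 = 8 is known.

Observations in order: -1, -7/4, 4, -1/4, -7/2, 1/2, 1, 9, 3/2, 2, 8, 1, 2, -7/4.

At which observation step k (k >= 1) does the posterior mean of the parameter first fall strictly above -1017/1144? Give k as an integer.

obs 1: x=-1 → posterior Normal(-55/23, 56/23)
obs 2: x=-7/4 → posterior Normal(-269/120, 28/15)
obs 3: x=4 → posterior Normal(-157/148, 56/37)
obs 4: x=-1/4 → posterior Normal(-41/44, 14/11)
obs 5: x=-7/2 → posterior Normal(-131/102, 56/51)
obs 6: x=1/2 → posterior Normal(-31/29, 28/29)
obs 7: x=1 → posterior Normal(-11/13, 56/65)
obs 8: x=9 → posterior Normal(1/9, 7/9)
obs 9: x=3/2 → posterior Normal(37/158, 56/79)
obs 10: x=2 → posterior Normal(65/172, 28/43)
obs 11: x=8 → posterior Normal(59/62, 56/93)
obs 12: x=1 → posterior Normal(191/200, 14/25)
obs 13: x=2 → posterior Normal(219/214, 56/107)
obs 14: x=-7/4 → posterior Normal(389/456, 28/57)

k = 7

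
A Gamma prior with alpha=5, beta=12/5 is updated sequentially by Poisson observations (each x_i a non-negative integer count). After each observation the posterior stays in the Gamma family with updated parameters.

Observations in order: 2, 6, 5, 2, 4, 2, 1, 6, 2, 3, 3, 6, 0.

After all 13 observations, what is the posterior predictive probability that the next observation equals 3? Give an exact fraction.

13312757896644271429947049541707476381552532313772035057452029995380965455955006229961098007375/61320068622205365940699973617640910647707284462389940001138304133729598882912086676737861091328

obs 1: x=2 → posterior Gamma(7, 17/5)
obs 2: x=6 → posterior Gamma(13, 22/5)
obs 3: x=5 → posterior Gamma(18, 27/5)
obs 4: x=2 → posterior Gamma(20, 32/5)
obs 5: x=4 → posterior Gamma(24, 37/5)
obs 6: x=2 → posterior Gamma(26, 42/5)
obs 7: x=1 → posterior Gamma(27, 47/5)
obs 8: x=6 → posterior Gamma(33, 52/5)
obs 9: x=2 → posterior Gamma(35, 57/5)
obs 10: x=3 → posterior Gamma(38, 62/5)
obs 11: x=3 → posterior Gamma(41, 67/5)
obs 12: x=6 → posterior Gamma(47, 72/5)
obs 13: x=0 → posterior Gamma(47, 77/5)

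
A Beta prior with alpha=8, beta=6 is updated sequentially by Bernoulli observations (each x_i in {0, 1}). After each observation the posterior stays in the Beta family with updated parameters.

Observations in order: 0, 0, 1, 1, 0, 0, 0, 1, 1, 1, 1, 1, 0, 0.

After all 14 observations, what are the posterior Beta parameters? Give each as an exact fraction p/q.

alpha=15, beta=13

obs 1: x=0 → posterior Beta(8, 7)
obs 2: x=0 → posterior Beta(8, 8)
obs 3: x=1 → posterior Beta(9, 8)
obs 4: x=1 → posterior Beta(10, 8)
obs 5: x=0 → posterior Beta(10, 9)
obs 6: x=0 → posterior Beta(10, 10)
obs 7: x=0 → posterior Beta(10, 11)
obs 8: x=1 → posterior Beta(11, 11)
obs 9: x=1 → posterior Beta(12, 11)
obs 10: x=1 → posterior Beta(13, 11)
obs 11: x=1 → posterior Beta(14, 11)
obs 12: x=1 → posterior Beta(15, 11)
obs 13: x=0 → posterior Beta(15, 12)
obs 14: x=0 → posterior Beta(15, 13)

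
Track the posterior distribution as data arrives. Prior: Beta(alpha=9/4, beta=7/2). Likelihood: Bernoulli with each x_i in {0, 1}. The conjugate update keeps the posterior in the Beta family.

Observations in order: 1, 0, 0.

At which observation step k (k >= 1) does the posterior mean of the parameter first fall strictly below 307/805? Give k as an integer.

obs 1: x=1 → posterior Beta(13/4, 7/2)
obs 2: x=0 → posterior Beta(13/4, 9/2)
obs 3: x=0 → posterior Beta(13/4, 11/2)

k = 3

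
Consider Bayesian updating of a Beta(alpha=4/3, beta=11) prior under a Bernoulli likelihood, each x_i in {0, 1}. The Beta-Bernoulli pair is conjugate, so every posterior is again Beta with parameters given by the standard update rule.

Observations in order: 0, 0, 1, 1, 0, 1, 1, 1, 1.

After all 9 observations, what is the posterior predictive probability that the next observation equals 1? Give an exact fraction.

obs 1: x=0 → posterior Beta(4/3, 12)
obs 2: x=0 → posterior Beta(4/3, 13)
obs 3: x=1 → posterior Beta(7/3, 13)
obs 4: x=1 → posterior Beta(10/3, 13)
obs 5: x=0 → posterior Beta(10/3, 14)
obs 6: x=1 → posterior Beta(13/3, 14)
obs 7: x=1 → posterior Beta(16/3, 14)
obs 8: x=1 → posterior Beta(19/3, 14)
obs 9: x=1 → posterior Beta(22/3, 14)

11/32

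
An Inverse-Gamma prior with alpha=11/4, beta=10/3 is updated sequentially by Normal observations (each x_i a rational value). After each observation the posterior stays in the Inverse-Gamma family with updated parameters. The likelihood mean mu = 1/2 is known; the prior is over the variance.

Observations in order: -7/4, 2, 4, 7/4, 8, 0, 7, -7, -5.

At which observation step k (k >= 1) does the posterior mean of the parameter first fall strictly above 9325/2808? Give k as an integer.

k = 3

obs 1: x=-7/4 → posterior Inverse-Gamma(13/4, 563/96)
obs 2: x=2 → posterior Inverse-Gamma(15/4, 671/96)
obs 3: x=4 → posterior Inverse-Gamma(17/4, 1259/96)
obs 4: x=7/4 → posterior Inverse-Gamma(19/4, 667/48)
obs 5: x=8 → posterior Inverse-Gamma(21/4, 2017/48)
obs 6: x=0 → posterior Inverse-Gamma(23/4, 2023/48)
obs 7: x=7 → posterior Inverse-Gamma(25/4, 3037/48)
obs 8: x=-7 → posterior Inverse-Gamma(27/4, 4387/48)
obs 9: x=-5 → posterior Inverse-Gamma(29/4, 5113/48)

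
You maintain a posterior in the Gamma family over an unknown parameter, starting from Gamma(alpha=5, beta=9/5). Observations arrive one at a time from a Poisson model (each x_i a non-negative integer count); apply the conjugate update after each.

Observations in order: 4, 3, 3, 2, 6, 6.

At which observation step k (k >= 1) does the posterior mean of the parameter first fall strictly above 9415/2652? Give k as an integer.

obs 1: x=4 → posterior Gamma(9, 14/5)
obs 2: x=3 → posterior Gamma(12, 19/5)
obs 3: x=3 → posterior Gamma(15, 24/5)
obs 4: x=2 → posterior Gamma(17, 29/5)
obs 5: x=6 → posterior Gamma(23, 34/5)
obs 6: x=6 → posterior Gamma(29, 39/5)

k = 6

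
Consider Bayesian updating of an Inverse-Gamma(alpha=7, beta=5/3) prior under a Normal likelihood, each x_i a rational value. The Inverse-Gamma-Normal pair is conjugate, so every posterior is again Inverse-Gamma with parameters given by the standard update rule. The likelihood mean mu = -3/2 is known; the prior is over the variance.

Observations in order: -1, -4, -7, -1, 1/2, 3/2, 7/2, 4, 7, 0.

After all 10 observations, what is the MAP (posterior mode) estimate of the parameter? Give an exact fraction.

169/24

obs 1: x=-1 → posterior Inverse-Gamma(15/2, 43/24)
obs 2: x=-4 → posterior Inverse-Gamma(8, 59/12)
obs 3: x=-7 → posterior Inverse-Gamma(17/2, 481/24)
obs 4: x=-1 → posterior Inverse-Gamma(9, 121/6)
obs 5: x=1/2 → posterior Inverse-Gamma(19/2, 133/6)
obs 6: x=3/2 → posterior Inverse-Gamma(10, 80/3)
obs 7: x=7/2 → posterior Inverse-Gamma(21/2, 235/6)
obs 8: x=4 → posterior Inverse-Gamma(11, 1303/24)
obs 9: x=7 → posterior Inverse-Gamma(23/2, 1085/12)
obs 10: x=0 → posterior Inverse-Gamma(12, 2197/24)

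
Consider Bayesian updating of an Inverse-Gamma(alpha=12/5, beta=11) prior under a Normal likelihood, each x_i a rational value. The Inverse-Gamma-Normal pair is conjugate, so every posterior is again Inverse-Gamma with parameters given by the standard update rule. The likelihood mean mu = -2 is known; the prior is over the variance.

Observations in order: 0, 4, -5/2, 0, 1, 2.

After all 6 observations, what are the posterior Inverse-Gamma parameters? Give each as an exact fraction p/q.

obs 1: x=0 → posterior Inverse-Gamma(29/10, 13)
obs 2: x=4 → posterior Inverse-Gamma(17/5, 31)
obs 3: x=-5/2 → posterior Inverse-Gamma(39/10, 249/8)
obs 4: x=0 → posterior Inverse-Gamma(22/5, 265/8)
obs 5: x=1 → posterior Inverse-Gamma(49/10, 301/8)
obs 6: x=2 → posterior Inverse-Gamma(27/5, 365/8)

alpha=27/5, beta=365/8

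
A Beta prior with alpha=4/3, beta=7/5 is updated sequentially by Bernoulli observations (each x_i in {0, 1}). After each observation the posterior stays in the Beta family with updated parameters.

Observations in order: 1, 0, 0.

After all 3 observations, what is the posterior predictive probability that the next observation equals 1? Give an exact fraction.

35/86

obs 1: x=1 → posterior Beta(7/3, 7/5)
obs 2: x=0 → posterior Beta(7/3, 12/5)
obs 3: x=0 → posterior Beta(7/3, 17/5)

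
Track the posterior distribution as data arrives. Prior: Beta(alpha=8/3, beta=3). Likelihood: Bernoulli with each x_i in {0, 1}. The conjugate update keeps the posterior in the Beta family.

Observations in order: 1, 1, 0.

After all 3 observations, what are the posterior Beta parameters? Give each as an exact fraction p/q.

alpha=14/3, beta=4

obs 1: x=1 → posterior Beta(11/3, 3)
obs 2: x=1 → posterior Beta(14/3, 3)
obs 3: x=0 → posterior Beta(14/3, 4)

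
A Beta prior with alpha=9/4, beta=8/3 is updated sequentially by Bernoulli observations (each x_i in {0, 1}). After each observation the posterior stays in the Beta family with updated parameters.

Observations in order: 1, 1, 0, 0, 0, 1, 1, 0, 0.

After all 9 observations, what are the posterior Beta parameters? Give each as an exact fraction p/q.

alpha=25/4, beta=23/3

obs 1: x=1 → posterior Beta(13/4, 8/3)
obs 2: x=1 → posterior Beta(17/4, 8/3)
obs 3: x=0 → posterior Beta(17/4, 11/3)
obs 4: x=0 → posterior Beta(17/4, 14/3)
obs 5: x=0 → posterior Beta(17/4, 17/3)
obs 6: x=1 → posterior Beta(21/4, 17/3)
obs 7: x=1 → posterior Beta(25/4, 17/3)
obs 8: x=0 → posterior Beta(25/4, 20/3)
obs 9: x=0 → posterior Beta(25/4, 23/3)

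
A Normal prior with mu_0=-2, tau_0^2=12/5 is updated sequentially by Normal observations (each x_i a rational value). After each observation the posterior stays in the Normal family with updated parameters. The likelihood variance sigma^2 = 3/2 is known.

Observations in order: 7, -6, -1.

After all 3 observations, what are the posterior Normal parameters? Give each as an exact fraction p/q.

obs 1: x=7 → posterior Normal(46/13, 12/13)
obs 2: x=-6 → posterior Normal(-2/21, 4/7)
obs 3: x=-1 → posterior Normal(-10/29, 12/29)

mu_0=-10/29, tau_0^2=12/29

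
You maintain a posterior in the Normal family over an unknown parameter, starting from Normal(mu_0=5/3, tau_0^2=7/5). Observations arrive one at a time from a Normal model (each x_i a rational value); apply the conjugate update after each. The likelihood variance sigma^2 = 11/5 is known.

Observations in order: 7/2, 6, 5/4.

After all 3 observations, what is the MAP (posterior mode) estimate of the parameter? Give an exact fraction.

obs 1: x=7/2 → posterior Normal(257/108, 77/90)
obs 2: x=6 → posterior Normal(509/150, 77/125)
obs 3: x=5/4 → posterior Normal(1123/384, 77/160)

1123/384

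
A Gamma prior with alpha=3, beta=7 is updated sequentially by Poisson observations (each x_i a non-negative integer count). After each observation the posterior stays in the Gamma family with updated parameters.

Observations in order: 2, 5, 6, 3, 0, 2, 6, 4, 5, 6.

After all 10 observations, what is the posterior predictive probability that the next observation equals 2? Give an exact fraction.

1436882294883709436680509500360122963096656536597491789/5686813291803108561147278346936225203175286668622036992

obs 1: x=2 → posterior Gamma(5, 8)
obs 2: x=5 → posterior Gamma(10, 9)
obs 3: x=6 → posterior Gamma(16, 10)
obs 4: x=3 → posterior Gamma(19, 11)
obs 5: x=0 → posterior Gamma(19, 12)
obs 6: x=2 → posterior Gamma(21, 13)
obs 7: x=6 → posterior Gamma(27, 14)
obs 8: x=4 → posterior Gamma(31, 15)
obs 9: x=5 → posterior Gamma(36, 16)
obs 10: x=6 → posterior Gamma(42, 17)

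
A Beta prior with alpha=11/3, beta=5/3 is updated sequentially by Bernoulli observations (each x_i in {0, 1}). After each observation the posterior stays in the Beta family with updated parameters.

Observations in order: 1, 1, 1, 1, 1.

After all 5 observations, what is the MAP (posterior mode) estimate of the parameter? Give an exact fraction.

23/25

obs 1: x=1 → posterior Beta(14/3, 5/3)
obs 2: x=1 → posterior Beta(17/3, 5/3)
obs 3: x=1 → posterior Beta(20/3, 5/3)
obs 4: x=1 → posterior Beta(23/3, 5/3)
obs 5: x=1 → posterior Beta(26/3, 5/3)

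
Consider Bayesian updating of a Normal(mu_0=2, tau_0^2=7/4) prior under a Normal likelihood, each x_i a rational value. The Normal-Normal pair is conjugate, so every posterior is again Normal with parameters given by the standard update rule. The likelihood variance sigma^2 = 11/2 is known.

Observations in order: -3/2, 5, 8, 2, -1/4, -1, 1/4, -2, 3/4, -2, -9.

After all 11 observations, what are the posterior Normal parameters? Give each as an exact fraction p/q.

obs 1: x=-3/2 → posterior Normal(67/58, 77/58)
obs 2: x=5 → posterior Normal(137/72, 77/72)
obs 3: x=8 → posterior Normal(249/86, 77/86)
obs 4: x=2 → posterior Normal(277/100, 77/100)
obs 5: x=-1/4 → posterior Normal(547/228, 77/114)
obs 6: x=-1 → posterior Normal(519/256, 77/128)
obs 7: x=1/4 → posterior Normal(263/142, 77/142)
obs 8: x=-2 → posterior Normal(235/156, 77/156)
obs 9: x=3/4 → posterior Normal(491/340, 77/170)
obs 10: x=-2 → posterior Normal(435/368, 77/184)
obs 11: x=-9 → posterior Normal(61/132, 7/18)

mu_0=61/132, tau_0^2=7/18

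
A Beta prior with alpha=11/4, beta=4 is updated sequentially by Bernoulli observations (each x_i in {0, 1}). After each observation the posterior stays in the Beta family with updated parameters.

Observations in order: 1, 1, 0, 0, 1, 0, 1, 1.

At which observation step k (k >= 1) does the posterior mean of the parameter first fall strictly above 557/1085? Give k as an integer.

obs 1: x=1 → posterior Beta(15/4, 4)
obs 2: x=1 → posterior Beta(19/4, 4)
obs 3: x=0 → posterior Beta(19/4, 5)
obs 4: x=0 → posterior Beta(19/4, 6)
obs 5: x=1 → posterior Beta(23/4, 6)
obs 6: x=0 → posterior Beta(23/4, 7)
obs 7: x=1 → posterior Beta(27/4, 7)
obs 8: x=1 → posterior Beta(31/4, 7)

k = 2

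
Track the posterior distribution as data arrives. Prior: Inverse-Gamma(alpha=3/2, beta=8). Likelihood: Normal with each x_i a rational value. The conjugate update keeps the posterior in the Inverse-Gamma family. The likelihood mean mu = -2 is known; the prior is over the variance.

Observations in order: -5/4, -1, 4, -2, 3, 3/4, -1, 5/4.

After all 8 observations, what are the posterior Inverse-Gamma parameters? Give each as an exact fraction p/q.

obs 1: x=-5/4 → posterior Inverse-Gamma(2, 265/32)
obs 2: x=-1 → posterior Inverse-Gamma(5/2, 281/32)
obs 3: x=4 → posterior Inverse-Gamma(3, 857/32)
obs 4: x=-2 → posterior Inverse-Gamma(7/2, 857/32)
obs 5: x=3 → posterior Inverse-Gamma(4, 1257/32)
obs 6: x=3/4 → posterior Inverse-Gamma(9/2, 689/16)
obs 7: x=-1 → posterior Inverse-Gamma(5, 697/16)
obs 8: x=5/4 → posterior Inverse-Gamma(11/2, 1563/32)

alpha=11/2, beta=1563/32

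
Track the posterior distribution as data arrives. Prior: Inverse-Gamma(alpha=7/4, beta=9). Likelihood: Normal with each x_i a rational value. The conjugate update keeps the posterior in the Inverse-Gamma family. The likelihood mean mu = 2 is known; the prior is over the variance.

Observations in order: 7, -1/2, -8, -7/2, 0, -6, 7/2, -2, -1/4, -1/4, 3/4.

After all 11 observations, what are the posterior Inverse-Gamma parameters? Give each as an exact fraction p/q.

alpha=29/4, beta=4439/32

obs 1: x=7 → posterior Inverse-Gamma(9/4, 43/2)
obs 2: x=-1/2 → posterior Inverse-Gamma(11/4, 197/8)
obs 3: x=-8 → posterior Inverse-Gamma(13/4, 597/8)
obs 4: x=-7/2 → posterior Inverse-Gamma(15/4, 359/4)
obs 5: x=0 → posterior Inverse-Gamma(17/4, 367/4)
obs 6: x=-6 → posterior Inverse-Gamma(19/4, 495/4)
obs 7: x=7/2 → posterior Inverse-Gamma(21/4, 999/8)
obs 8: x=-2 → posterior Inverse-Gamma(23/4, 1063/8)
obs 9: x=-1/4 → posterior Inverse-Gamma(25/4, 4333/32)
obs 10: x=-1/4 → posterior Inverse-Gamma(27/4, 2207/16)
obs 11: x=3/4 → posterior Inverse-Gamma(29/4, 4439/32)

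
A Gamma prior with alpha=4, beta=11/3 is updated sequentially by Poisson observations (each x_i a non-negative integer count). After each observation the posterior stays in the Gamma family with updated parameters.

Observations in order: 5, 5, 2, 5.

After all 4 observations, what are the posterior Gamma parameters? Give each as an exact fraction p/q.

obs 1: x=5 → posterior Gamma(9, 14/3)
obs 2: x=5 → posterior Gamma(14, 17/3)
obs 3: x=2 → posterior Gamma(16, 20/3)
obs 4: x=5 → posterior Gamma(21, 23/3)

alpha=21, beta=23/3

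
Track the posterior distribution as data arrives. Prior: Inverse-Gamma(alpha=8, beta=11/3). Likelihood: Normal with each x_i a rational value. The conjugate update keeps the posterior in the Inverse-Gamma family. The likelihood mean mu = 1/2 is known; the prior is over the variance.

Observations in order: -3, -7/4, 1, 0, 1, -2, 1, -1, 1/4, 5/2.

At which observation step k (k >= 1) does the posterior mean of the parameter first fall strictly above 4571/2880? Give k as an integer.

obs 1: x=-3 → posterior Inverse-Gamma(17/2, 235/24)
obs 2: x=-7/4 → posterior Inverse-Gamma(9, 1183/96)
obs 3: x=1 → posterior Inverse-Gamma(19/2, 1195/96)
obs 4: x=0 → posterior Inverse-Gamma(10, 1207/96)
obs 5: x=1 → posterior Inverse-Gamma(21/2, 1219/96)
obs 6: x=-2 → posterior Inverse-Gamma(11, 1519/96)
obs 7: x=1 → posterior Inverse-Gamma(23/2, 1531/96)
obs 8: x=-1 → posterior Inverse-Gamma(12, 1639/96)
obs 9: x=1/4 → posterior Inverse-Gamma(25/2, 821/48)
obs 10: x=5/2 → posterior Inverse-Gamma(13, 917/48)

k = 10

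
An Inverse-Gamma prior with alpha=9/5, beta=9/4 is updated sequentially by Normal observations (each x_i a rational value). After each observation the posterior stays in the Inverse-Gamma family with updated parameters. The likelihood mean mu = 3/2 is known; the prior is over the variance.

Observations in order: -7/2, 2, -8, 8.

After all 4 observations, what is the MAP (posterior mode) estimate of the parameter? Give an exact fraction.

obs 1: x=-7/2 → posterior Inverse-Gamma(23/10, 59/4)
obs 2: x=2 → posterior Inverse-Gamma(14/5, 119/8)
obs 3: x=-8 → posterior Inverse-Gamma(33/10, 60)
obs 4: x=8 → posterior Inverse-Gamma(19/5, 649/8)

3245/192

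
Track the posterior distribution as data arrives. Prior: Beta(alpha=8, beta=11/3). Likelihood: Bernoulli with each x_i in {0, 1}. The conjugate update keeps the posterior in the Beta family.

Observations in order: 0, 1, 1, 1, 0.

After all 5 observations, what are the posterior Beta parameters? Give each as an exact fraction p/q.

alpha=11, beta=17/3

obs 1: x=0 → posterior Beta(8, 14/3)
obs 2: x=1 → posterior Beta(9, 14/3)
obs 3: x=1 → posterior Beta(10, 14/3)
obs 4: x=1 → posterior Beta(11, 14/3)
obs 5: x=0 → posterior Beta(11, 17/3)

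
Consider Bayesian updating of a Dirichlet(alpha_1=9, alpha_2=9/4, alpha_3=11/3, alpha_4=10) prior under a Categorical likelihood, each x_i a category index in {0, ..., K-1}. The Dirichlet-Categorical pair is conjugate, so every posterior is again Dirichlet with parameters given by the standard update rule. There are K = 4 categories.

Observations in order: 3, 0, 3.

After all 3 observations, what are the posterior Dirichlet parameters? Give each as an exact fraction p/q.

obs 1: x=3 → posterior Dirichlet(9, 9/4, 11/3, 11)
obs 2: x=0 → posterior Dirichlet(10, 9/4, 11/3, 11)
obs 3: x=3 → posterior Dirichlet(10, 9/4, 11/3, 12)

alpha_1=10, alpha_2=9/4, alpha_3=11/3, alpha_4=12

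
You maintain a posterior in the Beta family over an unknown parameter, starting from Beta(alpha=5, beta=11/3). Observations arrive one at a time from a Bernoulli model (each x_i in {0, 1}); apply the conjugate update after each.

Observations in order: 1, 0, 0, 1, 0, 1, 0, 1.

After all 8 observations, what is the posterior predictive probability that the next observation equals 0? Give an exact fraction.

23/50

obs 1: x=1 → posterior Beta(6, 11/3)
obs 2: x=0 → posterior Beta(6, 14/3)
obs 3: x=0 → posterior Beta(6, 17/3)
obs 4: x=1 → posterior Beta(7, 17/3)
obs 5: x=0 → posterior Beta(7, 20/3)
obs 6: x=1 → posterior Beta(8, 20/3)
obs 7: x=0 → posterior Beta(8, 23/3)
obs 8: x=1 → posterior Beta(9, 23/3)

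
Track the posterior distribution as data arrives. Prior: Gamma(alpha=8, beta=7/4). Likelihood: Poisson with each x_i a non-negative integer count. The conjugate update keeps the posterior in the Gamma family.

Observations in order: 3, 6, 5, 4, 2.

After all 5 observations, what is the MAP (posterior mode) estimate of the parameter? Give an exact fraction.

obs 1: x=3 → posterior Gamma(11, 11/4)
obs 2: x=6 → posterior Gamma(17, 15/4)
obs 3: x=5 → posterior Gamma(22, 19/4)
obs 4: x=4 → posterior Gamma(26, 23/4)
obs 5: x=2 → posterior Gamma(28, 27/4)

4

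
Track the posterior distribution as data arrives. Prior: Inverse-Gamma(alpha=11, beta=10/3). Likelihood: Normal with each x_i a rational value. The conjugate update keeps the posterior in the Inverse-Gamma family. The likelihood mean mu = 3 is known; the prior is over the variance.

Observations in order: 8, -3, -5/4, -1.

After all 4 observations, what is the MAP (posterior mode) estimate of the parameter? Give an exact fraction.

obs 1: x=8 → posterior Inverse-Gamma(23/2, 95/6)
obs 2: x=-3 → posterior Inverse-Gamma(12, 203/6)
obs 3: x=-5/4 → posterior Inverse-Gamma(25/2, 4115/96)
obs 4: x=-1 → posterior Inverse-Gamma(13, 4883/96)

4883/1344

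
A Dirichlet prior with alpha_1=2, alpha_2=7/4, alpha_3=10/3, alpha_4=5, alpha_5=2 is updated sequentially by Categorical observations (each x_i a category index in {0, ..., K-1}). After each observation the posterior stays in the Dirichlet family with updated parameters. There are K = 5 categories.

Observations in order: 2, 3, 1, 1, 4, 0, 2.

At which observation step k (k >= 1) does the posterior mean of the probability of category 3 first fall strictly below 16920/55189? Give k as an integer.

k = 6

obs 1: x=2 → posterior Dirichlet(2, 7/4, 13/3, 5, 2)
obs 2: x=3 → posterior Dirichlet(2, 7/4, 13/3, 6, 2)
obs 3: x=1 → posterior Dirichlet(2, 11/4, 13/3, 6, 2)
obs 4: x=1 → posterior Dirichlet(2, 15/4, 13/3, 6, 2)
obs 5: x=4 → posterior Dirichlet(2, 15/4, 13/3, 6, 3)
obs 6: x=0 → posterior Dirichlet(3, 15/4, 13/3, 6, 3)
obs 7: x=2 → posterior Dirichlet(3, 15/4, 16/3, 6, 3)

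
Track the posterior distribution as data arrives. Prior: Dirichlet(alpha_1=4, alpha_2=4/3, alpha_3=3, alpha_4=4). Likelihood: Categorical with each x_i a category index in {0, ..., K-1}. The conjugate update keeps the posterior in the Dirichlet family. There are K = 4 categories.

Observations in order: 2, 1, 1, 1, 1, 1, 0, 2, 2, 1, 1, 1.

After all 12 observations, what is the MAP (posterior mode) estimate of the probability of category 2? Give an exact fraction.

15/61

obs 1: x=2 → posterior Dirichlet(4, 4/3, 4, 4)
obs 2: x=1 → posterior Dirichlet(4, 7/3, 4, 4)
obs 3: x=1 → posterior Dirichlet(4, 10/3, 4, 4)
obs 4: x=1 → posterior Dirichlet(4, 13/3, 4, 4)
obs 5: x=1 → posterior Dirichlet(4, 16/3, 4, 4)
obs 6: x=1 → posterior Dirichlet(4, 19/3, 4, 4)
obs 7: x=0 → posterior Dirichlet(5, 19/3, 4, 4)
obs 8: x=2 → posterior Dirichlet(5, 19/3, 5, 4)
obs 9: x=2 → posterior Dirichlet(5, 19/3, 6, 4)
obs 10: x=1 → posterior Dirichlet(5, 22/3, 6, 4)
obs 11: x=1 → posterior Dirichlet(5, 25/3, 6, 4)
obs 12: x=1 → posterior Dirichlet(5, 28/3, 6, 4)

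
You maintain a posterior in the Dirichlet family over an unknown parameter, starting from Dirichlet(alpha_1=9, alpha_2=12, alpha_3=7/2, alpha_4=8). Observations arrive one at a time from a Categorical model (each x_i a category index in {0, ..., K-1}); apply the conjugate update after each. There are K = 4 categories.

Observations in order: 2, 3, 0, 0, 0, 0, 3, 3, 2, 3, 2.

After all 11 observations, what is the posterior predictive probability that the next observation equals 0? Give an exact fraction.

26/87

obs 1: x=2 → posterior Dirichlet(9, 12, 9/2, 8)
obs 2: x=3 → posterior Dirichlet(9, 12, 9/2, 9)
obs 3: x=0 → posterior Dirichlet(10, 12, 9/2, 9)
obs 4: x=0 → posterior Dirichlet(11, 12, 9/2, 9)
obs 5: x=0 → posterior Dirichlet(12, 12, 9/2, 9)
obs 6: x=0 → posterior Dirichlet(13, 12, 9/2, 9)
obs 7: x=3 → posterior Dirichlet(13, 12, 9/2, 10)
obs 8: x=3 → posterior Dirichlet(13, 12, 9/2, 11)
obs 9: x=2 → posterior Dirichlet(13, 12, 11/2, 11)
obs 10: x=3 → posterior Dirichlet(13, 12, 11/2, 12)
obs 11: x=2 → posterior Dirichlet(13, 12, 13/2, 12)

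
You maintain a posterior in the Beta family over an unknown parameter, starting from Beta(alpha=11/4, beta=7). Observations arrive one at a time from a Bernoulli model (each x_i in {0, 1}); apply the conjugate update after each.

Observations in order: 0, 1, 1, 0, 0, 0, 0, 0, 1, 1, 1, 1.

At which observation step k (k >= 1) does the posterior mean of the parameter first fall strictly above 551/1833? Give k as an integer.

k = 2

obs 1: x=0 → posterior Beta(11/4, 8)
obs 2: x=1 → posterior Beta(15/4, 8)
obs 3: x=1 → posterior Beta(19/4, 8)
obs 4: x=0 → posterior Beta(19/4, 9)
obs 5: x=0 → posterior Beta(19/4, 10)
obs 6: x=0 → posterior Beta(19/4, 11)
obs 7: x=0 → posterior Beta(19/4, 12)
obs 8: x=0 → posterior Beta(19/4, 13)
obs 9: x=1 → posterior Beta(23/4, 13)
obs 10: x=1 → posterior Beta(27/4, 13)
obs 11: x=1 → posterior Beta(31/4, 13)
obs 12: x=1 → posterior Beta(35/4, 13)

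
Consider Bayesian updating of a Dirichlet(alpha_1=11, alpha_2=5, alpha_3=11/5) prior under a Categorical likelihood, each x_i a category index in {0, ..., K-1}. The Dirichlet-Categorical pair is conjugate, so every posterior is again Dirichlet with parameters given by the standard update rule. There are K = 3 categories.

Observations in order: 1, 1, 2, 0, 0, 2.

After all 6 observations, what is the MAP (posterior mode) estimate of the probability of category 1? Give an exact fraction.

obs 1: x=1 → posterior Dirichlet(11, 6, 11/5)
obs 2: x=1 → posterior Dirichlet(11, 7, 11/5)
obs 3: x=2 → posterior Dirichlet(11, 7, 16/5)
obs 4: x=0 → posterior Dirichlet(12, 7, 16/5)
obs 5: x=0 → posterior Dirichlet(13, 7, 16/5)
obs 6: x=2 → posterior Dirichlet(13, 7, 21/5)

15/53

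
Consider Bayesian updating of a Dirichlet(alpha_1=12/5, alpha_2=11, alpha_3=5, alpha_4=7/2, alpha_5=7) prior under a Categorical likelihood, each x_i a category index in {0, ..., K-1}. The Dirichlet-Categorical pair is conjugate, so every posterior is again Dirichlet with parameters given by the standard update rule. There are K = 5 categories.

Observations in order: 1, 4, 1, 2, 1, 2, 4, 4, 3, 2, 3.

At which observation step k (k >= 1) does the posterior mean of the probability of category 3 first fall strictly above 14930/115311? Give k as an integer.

k = 11

obs 1: x=1 → posterior Dirichlet(12/5, 12, 5, 7/2, 7)
obs 2: x=4 → posterior Dirichlet(12/5, 12, 5, 7/2, 8)
obs 3: x=1 → posterior Dirichlet(12/5, 13, 5, 7/2, 8)
obs 4: x=2 → posterior Dirichlet(12/5, 13, 6, 7/2, 8)
obs 5: x=1 → posterior Dirichlet(12/5, 14, 6, 7/2, 8)
obs 6: x=2 → posterior Dirichlet(12/5, 14, 7, 7/2, 8)
obs 7: x=4 → posterior Dirichlet(12/5, 14, 7, 7/2, 9)
obs 8: x=4 → posterior Dirichlet(12/5, 14, 7, 7/2, 10)
obs 9: x=3 → posterior Dirichlet(12/5, 14, 7, 9/2, 10)
obs 10: x=2 → posterior Dirichlet(12/5, 14, 8, 9/2, 10)
obs 11: x=3 → posterior Dirichlet(12/5, 14, 8, 11/2, 10)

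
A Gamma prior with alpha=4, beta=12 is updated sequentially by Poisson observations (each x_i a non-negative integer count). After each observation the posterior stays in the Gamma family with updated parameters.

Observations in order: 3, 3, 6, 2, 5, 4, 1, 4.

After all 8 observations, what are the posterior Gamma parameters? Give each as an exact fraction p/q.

alpha=32, beta=20

obs 1: x=3 → posterior Gamma(7, 13)
obs 2: x=3 → posterior Gamma(10, 14)
obs 3: x=6 → posterior Gamma(16, 15)
obs 4: x=2 → posterior Gamma(18, 16)
obs 5: x=5 → posterior Gamma(23, 17)
obs 6: x=4 → posterior Gamma(27, 18)
obs 7: x=1 → posterior Gamma(28, 19)
obs 8: x=4 → posterior Gamma(32, 20)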